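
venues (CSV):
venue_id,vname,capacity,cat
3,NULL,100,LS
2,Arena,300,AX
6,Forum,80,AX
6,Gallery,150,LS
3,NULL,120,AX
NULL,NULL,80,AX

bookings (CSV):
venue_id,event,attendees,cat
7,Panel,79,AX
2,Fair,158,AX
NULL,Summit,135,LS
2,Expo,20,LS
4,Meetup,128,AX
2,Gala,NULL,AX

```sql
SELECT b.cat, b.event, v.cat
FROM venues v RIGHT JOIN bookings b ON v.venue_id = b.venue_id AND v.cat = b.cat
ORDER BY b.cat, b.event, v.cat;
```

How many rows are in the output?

RIGHT JOIN keeps every row from `bookings`; unmatched rows get NULL for `venues`'s columns.
Matching on v.venue_id = b.venue_id AND v.cat = b.cat. A NULL in a compared column never satisfies the condition.
Matched pairs: 2; unmatched b rows kept: 4.
Total: 2 matched + 4 padded = 6 rows.

6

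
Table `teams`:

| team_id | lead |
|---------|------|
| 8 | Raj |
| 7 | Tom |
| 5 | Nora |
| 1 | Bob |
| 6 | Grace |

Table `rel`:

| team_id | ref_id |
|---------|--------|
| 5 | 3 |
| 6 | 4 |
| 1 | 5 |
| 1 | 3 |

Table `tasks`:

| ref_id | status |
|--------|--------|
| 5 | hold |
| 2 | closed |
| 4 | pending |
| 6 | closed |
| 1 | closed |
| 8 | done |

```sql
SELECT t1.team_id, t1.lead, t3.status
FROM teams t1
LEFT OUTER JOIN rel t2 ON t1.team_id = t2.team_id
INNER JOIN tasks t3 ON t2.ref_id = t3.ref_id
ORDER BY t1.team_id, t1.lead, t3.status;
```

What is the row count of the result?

Step 1 — t1 LEFT JOIN t2 on team_id → 6 row(s).
Then INNER JOIN `tasks t3` on ref_id: keep only rows whose t2.ref_id appears in t3.
Result: 2 row(s).

2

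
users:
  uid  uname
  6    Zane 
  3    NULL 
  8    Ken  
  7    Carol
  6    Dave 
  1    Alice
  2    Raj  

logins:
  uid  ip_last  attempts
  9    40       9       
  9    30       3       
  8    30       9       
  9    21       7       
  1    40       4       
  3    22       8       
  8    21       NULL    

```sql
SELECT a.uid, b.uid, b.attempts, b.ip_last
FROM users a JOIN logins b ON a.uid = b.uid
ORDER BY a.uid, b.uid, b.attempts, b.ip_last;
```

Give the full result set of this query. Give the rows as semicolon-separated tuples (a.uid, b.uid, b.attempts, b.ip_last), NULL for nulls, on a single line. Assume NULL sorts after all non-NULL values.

INNER JOIN keeps only pairs where the ON condition holds.
Matching on a.uid = b.uid.
- a[0] uid=6 → no match; dropped.
- a[1] uid=3 → 1 match(es) in b → 1 row(s).
- a[2] uid=8 → 2 match(es) in b → 2 row(s).
- a[3] uid=7 → no match; dropped.
- a[4] uid=6 → no match; dropped.
- a[5] uid=1 → 1 match(es) in b → 1 row(s).
- a[6] uid=2 → no match; dropped.
After projecting and ordering:
a.uid | b.uid | b.attempts | b.ip_last
1 | 1 | 4 | 40
3 | 3 | 8 | 22
8 | 8 | 9 | 30
8 | 8 | NULL | 21

(1, 1, 4, 40); (3, 3, 8, 22); (8, 8, 9, 30); (8, 8, NULL, 21)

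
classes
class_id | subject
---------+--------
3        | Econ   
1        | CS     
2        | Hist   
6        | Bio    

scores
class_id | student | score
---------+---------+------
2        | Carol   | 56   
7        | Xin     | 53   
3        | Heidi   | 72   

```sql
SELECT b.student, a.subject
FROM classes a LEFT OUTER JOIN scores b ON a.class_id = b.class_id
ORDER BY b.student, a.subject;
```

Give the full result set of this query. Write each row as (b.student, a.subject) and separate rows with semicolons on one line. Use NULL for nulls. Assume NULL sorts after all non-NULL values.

(Carol, Hist); (Heidi, Econ); (NULL, Bio); (NULL, CS)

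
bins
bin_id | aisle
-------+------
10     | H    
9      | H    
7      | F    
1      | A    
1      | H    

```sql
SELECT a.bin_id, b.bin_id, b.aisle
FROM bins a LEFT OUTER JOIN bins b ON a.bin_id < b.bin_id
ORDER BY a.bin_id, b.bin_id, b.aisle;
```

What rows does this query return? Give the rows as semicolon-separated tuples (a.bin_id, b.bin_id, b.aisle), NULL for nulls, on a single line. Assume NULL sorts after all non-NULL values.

(1, 7, F); (1, 7, F); (1, 9, H); (1, 9, H); (1, 10, H); (1, 10, H); (7, 9, H); (7, 10, H); (9, 10, H); (10, NULL, NULL)

LEFT JOIN keeps every row from `bins a`; unmatched rows get NULL for `bins b`'s columns.
Matching on a.bin_id < b.bin_id.
Matched pairs: 9; unmatched a rows kept: 1.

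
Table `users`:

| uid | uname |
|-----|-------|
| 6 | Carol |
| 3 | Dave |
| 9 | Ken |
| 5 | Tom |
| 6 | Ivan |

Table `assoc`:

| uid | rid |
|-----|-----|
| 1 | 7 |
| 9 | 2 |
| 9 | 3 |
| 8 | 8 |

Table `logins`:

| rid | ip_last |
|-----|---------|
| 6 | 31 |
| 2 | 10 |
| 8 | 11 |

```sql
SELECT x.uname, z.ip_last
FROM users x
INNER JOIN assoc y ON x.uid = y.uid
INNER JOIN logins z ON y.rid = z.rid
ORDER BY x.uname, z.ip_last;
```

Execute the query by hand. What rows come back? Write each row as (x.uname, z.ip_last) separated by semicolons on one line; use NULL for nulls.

(Ken, 10)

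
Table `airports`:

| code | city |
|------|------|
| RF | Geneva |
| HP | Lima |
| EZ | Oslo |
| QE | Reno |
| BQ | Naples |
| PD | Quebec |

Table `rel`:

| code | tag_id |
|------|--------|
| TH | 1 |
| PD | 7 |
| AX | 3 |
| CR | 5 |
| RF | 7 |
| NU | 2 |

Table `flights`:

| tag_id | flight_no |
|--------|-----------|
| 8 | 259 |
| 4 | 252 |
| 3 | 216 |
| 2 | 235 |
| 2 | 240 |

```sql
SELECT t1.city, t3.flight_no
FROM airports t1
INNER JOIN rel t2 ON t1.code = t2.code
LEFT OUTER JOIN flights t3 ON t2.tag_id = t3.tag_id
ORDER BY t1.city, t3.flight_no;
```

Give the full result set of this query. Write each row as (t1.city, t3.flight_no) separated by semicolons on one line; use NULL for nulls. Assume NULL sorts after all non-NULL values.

Joins associate left-to-right: airports INNER JOIN rel on code gives 2 intermediate row(s).
Then LEFT JOIN `flights t3` on tag_id: each of those 2 rows is kept; rows whose t2.tag_id has no match in t3 get NULL for t3's columns.

(Geneva, NULL); (Quebec, NULL)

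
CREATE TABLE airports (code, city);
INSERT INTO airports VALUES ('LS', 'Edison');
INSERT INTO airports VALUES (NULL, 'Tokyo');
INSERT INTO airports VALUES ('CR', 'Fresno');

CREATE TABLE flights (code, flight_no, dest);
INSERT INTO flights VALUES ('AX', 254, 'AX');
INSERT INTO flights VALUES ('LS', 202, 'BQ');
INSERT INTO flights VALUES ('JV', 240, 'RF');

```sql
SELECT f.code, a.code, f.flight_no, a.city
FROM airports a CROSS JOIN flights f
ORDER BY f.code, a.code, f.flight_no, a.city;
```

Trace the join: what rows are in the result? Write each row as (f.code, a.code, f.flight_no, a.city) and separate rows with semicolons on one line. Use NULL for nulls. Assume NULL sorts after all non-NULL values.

(AX, CR, 254, Fresno); (AX, LS, 254, Edison); (AX, NULL, 254, Tokyo); (JV, CR, 240, Fresno); (JV, LS, 240, Edison); (JV, NULL, 240, Tokyo); (LS, CR, 202, Fresno); (LS, LS, 202, Edison); (LS, NULL, 202, Tokyo)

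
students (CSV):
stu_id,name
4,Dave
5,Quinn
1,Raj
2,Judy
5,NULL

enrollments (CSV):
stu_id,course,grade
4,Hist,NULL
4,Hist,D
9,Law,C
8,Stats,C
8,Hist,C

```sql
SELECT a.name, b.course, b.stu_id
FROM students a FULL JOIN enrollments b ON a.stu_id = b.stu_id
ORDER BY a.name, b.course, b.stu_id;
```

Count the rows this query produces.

9

FULL OUTER JOIN keeps every row from both sides; unmatched rows get NULL for the other side's columns.
Matching on a.stu_id = b.stu_id.
Matched pairs: 2; unmatched a rows kept: 4; unmatched b rows kept: 3.
Total: 2 matched + 7 padded = 9 rows.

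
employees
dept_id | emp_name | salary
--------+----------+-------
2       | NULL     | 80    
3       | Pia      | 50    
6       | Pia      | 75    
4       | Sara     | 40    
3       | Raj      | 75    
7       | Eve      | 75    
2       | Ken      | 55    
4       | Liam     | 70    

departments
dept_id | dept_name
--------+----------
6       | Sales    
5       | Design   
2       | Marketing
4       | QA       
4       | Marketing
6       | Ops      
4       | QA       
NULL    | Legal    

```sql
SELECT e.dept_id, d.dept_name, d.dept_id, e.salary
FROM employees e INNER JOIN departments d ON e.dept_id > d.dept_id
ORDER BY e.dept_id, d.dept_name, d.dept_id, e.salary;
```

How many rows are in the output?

16

INNER JOIN keeps only pairs where the ON condition holds.
Matching on e.dept_id > d.dept_id. A NULL in a compared column never satisfies the condition.
- dept_id=2: no matching d row, dropped.
- dept_id=3: 1 matching d row(s), so 1 row(s) emitted.
- dept_id=6: 5 matching d row(s), so 5 row(s) emitted.
- dept_id=4: 1 matching d row(s), so 1 row(s) emitted.
- dept_id=3: 1 matching d row(s), so 1 row(s) emitted.
- dept_id=7: 7 matching d row(s), so 7 row(s) emitted.
- dept_id=2: no matching d row, dropped.
- dept_id=4: 1 matching d row(s), so 1 row(s) emitted.
Total: 16 rows.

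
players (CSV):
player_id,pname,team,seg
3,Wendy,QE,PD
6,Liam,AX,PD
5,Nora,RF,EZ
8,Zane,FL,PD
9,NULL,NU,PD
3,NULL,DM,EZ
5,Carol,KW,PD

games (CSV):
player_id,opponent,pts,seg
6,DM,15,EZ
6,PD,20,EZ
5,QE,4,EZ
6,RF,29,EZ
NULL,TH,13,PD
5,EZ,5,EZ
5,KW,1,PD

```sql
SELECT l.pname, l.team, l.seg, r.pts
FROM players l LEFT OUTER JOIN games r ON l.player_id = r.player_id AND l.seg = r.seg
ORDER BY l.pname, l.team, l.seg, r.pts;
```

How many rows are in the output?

8

LEFT JOIN keeps every row from `players`; unmatched rows get NULL for `games`'s columns.
Matching on l.player_id = r.player_id AND l.seg = r.seg. A NULL in a compared column never satisfies the condition.
Matched pairs: 3; unmatched l rows kept: 5.
Total: 3 matched + 5 padded = 8 rows.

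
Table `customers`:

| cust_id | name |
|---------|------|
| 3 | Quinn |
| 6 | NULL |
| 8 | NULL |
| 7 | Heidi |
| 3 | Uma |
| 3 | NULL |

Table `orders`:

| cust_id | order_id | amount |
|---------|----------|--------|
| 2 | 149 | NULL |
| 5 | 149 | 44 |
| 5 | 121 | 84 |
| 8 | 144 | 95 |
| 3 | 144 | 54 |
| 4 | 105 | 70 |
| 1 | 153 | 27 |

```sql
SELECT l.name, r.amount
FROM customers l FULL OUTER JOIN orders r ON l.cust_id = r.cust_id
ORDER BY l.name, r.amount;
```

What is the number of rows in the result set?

FULL OUTER JOIN keeps every row from both sides; unmatched rows get NULL for the other side's columns.
Matching on l.cust_id = r.cust_id.
Matched pairs: 4; unmatched l rows kept: 2; unmatched r rows kept: 5.
Total: 4 matched + 7 padded = 11 rows.

11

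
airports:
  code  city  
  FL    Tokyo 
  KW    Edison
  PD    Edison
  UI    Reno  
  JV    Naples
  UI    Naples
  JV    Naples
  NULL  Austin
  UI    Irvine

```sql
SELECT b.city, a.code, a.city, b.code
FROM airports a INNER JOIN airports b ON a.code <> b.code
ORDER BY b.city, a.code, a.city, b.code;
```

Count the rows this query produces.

48

INNER JOIN keeps only pairs where the ON condition holds.
Matching on a.code <> b.code. A NULL in a compared column never satisfies the condition.
- a[0] code=FL → 7 match(es) in b → 7 row(s).
- a[1] code=KW → 7 match(es) in b → 7 row(s).
- a[2] code=PD → 7 match(es) in b → 7 row(s).
- a[3] code=UI → 5 match(es) in b → 5 row(s).
- a[4] code=JV → 6 match(es) in b → 6 row(s).
- a[5] code=UI → 5 match(es) in b → 5 row(s).
- a[6] code=JV → 6 match(es) in b → 6 row(s).
- a[7] code=NULL → no match; dropped.
- a[8] code=UI → 5 match(es) in b → 5 row(s).
Total: 48 rows.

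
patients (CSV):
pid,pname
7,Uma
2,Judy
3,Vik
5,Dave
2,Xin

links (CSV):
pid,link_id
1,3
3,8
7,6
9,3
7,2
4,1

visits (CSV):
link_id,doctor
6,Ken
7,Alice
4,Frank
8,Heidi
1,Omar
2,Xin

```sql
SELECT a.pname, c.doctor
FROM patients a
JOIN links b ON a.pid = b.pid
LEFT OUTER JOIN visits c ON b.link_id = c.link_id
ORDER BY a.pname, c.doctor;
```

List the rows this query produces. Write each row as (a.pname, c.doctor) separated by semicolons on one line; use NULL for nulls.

Joins associate left-to-right: patients INNER JOIN links on pid gives 3 intermediate row(s).
Then LEFT JOIN `visits c` on link_id: each of those 3 rows is kept; rows whose b.link_id has no match in c get NULL for c's columns.

(Uma, Ken); (Uma, Xin); (Vik, Heidi)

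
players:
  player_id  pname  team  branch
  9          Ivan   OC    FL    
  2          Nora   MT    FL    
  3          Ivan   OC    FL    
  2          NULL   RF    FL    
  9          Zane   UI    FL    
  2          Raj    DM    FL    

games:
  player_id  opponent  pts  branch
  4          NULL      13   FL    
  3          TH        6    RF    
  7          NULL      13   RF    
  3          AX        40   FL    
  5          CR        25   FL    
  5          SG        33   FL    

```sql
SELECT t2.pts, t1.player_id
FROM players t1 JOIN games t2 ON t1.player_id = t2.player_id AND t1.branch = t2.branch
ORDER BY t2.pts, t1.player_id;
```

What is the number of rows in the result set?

INNER JOIN keeps only pairs where the ON condition holds.
Matching on t1.player_id = t2.player_id AND t1.branch = t2.branch.
- t1 (player_id=9, branch=FL) has no partner → excluded.
- t1 (player_id=2, branch=FL) has no partner → excluded.
- t1 (player_id=3, branch=FL) pairs with 1 row(s) of t2.
- t1 (player_id=2, branch=FL) has no partner → excluded.
- t1 (player_id=9, branch=FL) has no partner → excluded.
- t1 (player_id=2, branch=FL) has no partner → excluded.
Total: 1 rows.

1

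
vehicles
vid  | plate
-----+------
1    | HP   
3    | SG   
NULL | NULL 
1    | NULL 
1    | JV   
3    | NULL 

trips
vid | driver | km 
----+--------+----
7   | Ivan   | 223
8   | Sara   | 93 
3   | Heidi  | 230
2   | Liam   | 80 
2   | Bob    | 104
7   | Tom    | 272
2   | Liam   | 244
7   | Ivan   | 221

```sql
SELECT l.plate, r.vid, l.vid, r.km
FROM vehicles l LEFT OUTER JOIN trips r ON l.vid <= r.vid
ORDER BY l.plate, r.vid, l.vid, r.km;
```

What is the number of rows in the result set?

35

LEFT JOIN keeps every row from `vehicles`; unmatched rows get NULL for `trips`'s columns.
Matching on l.vid <= r.vid. A NULL in a compared column never satisfies the condition.
- l row (vid=1): matches 8 r row(s) → 8 output row(s).
- l row (vid=3): matches 5 r row(s) → 5 output row(s).
- l row (vid=NULL): no match → kept, r columns NULL.
- l row (vid=1): matches 8 r row(s) → 8 output row(s).
- l row (vid=1): matches 8 r row(s) → 8 output row(s).
- l row (vid=3): matches 5 r row(s) → 5 output row(s).
Total: 34 matched + 1 padded = 35 rows.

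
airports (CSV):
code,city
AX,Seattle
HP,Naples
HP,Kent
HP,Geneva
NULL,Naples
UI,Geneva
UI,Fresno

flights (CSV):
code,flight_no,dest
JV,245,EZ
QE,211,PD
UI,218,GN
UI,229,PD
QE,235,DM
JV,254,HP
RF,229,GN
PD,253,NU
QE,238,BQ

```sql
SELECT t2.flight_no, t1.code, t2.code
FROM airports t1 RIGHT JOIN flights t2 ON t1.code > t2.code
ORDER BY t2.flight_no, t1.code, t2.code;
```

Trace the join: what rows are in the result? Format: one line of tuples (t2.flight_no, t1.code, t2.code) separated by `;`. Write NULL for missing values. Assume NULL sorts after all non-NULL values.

RIGHT JOIN keeps every row from `flights`; unmatched rows get NULL for `airports`'s columns.
Matching on t1.code > t2.code. A NULL in a compared column never satisfies the condition.
- t1 row (code=AX): no match.
- t1 row (code=HP): no match.
- t1 row (code=HP): no match.
- t1 row (code=HP): no match.
- t1 row (code=NULL): no match.
- t1 row (code=UI): matches 7 t2 row(s) → 7 output row(s).
- t1 row (code=UI): matches 7 t2 row(s) → 7 output row(s).
- plus 2 unmatched t2 row(s), each kept with NULL t1 columns.

(211, UI, QE); (211, UI, QE); (218, NULL, UI); (229, UI, RF); (229, UI, RF); (229, NULL, UI); (235, UI, QE); (235, UI, QE); (238, UI, QE); (238, UI, QE); (245, UI, JV); (245, UI, JV); (253, UI, PD); (253, UI, PD); (254, UI, JV); (254, UI, JV)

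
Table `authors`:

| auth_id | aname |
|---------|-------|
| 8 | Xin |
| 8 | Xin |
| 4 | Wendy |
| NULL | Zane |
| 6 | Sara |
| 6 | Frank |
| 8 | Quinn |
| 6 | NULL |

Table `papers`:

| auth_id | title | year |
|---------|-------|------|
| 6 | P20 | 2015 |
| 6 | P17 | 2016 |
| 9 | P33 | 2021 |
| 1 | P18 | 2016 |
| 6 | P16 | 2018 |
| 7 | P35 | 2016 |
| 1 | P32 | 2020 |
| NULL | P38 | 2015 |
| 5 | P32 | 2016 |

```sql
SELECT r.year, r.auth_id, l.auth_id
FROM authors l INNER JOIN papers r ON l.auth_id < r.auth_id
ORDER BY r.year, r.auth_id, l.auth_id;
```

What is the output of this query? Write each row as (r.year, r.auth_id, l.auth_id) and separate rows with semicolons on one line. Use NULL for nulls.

INNER JOIN keeps only pairs where the ON condition holds.
Matching on l.auth_id < r.auth_id. A NULL in a compared column never satisfies the condition.
Matched pairs: 15.

(2015, 6, 4); (2016, 5, 4); (2016, 6, 4); (2016, 7, 4); (2016, 7, 6); (2016, 7, 6); (2016, 7, 6); (2018, 6, 4); (2021, 9, 4); (2021, 9, 6); (2021, 9, 6); (2021, 9, 6); (2021, 9, 8); (2021, 9, 8); (2021, 9, 8)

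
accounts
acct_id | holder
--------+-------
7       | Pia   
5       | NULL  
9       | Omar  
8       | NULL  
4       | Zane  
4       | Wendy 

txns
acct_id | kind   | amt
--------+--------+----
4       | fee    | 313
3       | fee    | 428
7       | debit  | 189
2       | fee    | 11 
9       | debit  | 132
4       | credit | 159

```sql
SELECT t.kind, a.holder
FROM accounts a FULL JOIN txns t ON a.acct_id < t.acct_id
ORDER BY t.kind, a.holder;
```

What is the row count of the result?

13

FULL OUTER JOIN keeps every row from both sides; unmatched rows get NULL for the other side's columns.
Matching on a.acct_id < t.acct_id.
- acct_id=7: 1 matching t row(s), so 1 row(s) emitted.
- acct_id=5: 2 matching t row(s), so 2 row(s) emitted.
- acct_id=9: no t row matches, row kept with t columns NULL.
- acct_id=8: 1 matching t row(s), so 1 row(s) emitted.
- acct_id=4: 2 matching t row(s), so 2 row(s) emitted.
- acct_id=4: 2 matching t row(s), so 2 row(s) emitted.
- plus 4 unmatched t row(s), each kept with NULL a columns.
Total: 8 matched + 5 padded = 13 rows.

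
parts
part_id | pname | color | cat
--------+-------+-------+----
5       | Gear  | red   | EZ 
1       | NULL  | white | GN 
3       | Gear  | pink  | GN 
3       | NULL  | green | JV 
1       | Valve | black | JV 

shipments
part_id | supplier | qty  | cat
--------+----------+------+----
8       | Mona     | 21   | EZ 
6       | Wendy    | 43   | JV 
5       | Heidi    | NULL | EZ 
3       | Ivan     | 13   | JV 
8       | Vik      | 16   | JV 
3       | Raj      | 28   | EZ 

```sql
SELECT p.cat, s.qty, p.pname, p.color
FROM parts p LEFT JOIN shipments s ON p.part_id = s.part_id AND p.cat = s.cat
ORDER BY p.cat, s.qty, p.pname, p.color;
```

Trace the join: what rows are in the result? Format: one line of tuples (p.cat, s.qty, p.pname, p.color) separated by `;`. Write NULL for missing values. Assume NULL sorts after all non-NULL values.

LEFT JOIN keeps every row from `parts`; unmatched rows get NULL for `shipments`'s columns.
Matching on p.part_id = s.part_id AND p.cat = s.cat.
Matched pairs: 2; unmatched p rows kept: 3.

(EZ, NULL, Gear, red); (GN, NULL, Gear, pink); (GN, NULL, NULL, white); (JV, 13, NULL, green); (JV, NULL, Valve, black)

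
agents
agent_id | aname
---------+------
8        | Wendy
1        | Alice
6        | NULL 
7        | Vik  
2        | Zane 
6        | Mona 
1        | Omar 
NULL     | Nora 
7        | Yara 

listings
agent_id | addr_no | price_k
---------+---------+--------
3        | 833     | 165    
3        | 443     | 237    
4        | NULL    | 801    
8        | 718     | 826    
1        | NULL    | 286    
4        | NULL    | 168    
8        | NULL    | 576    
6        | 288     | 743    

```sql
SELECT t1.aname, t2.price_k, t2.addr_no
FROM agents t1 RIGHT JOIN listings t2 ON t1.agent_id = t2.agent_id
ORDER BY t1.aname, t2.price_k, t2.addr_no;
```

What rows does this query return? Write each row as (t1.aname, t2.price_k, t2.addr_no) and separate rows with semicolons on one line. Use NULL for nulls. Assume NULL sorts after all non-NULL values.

RIGHT JOIN keeps every row from `listings`; unmatched rows get NULL for `agents`'s columns.
Matching on t1.agent_id = t2.agent_id. A NULL in a compared column never satisfies the condition.
- t1 row (agent_id=8): matches 2 t2 row(s) → 2 output row(s).
- t1 row (agent_id=1): matches 1 t2 row(s) → 1 output row(s).
- t1 row (agent_id=6): matches 1 t2 row(s) → 1 output row(s).
- t1 row (agent_id=7): no match.
- t1 row (agent_id=2): no match.
- t1 row (agent_id=6): matches 1 t2 row(s) → 1 output row(s).
- t1 row (agent_id=1): matches 1 t2 row(s) → 1 output row(s).
- t1 row (agent_id=NULL): no match.
- t1 row (agent_id=7): no match.
- 4 t2 row(s) had no t1 match → kept, t1 columns NULL.
After projecting and ordering:
t1.aname | t2.price_k | t2.addr_no
Alice | 286 | NULL
Mona | 743 | 288
Omar | 286 | NULL
Wendy | 576 | NULL
Wendy | 826 | 718
NULL | 165 | 833
NULL | 168 | NULL
NULL | 237 | 443
NULL | 743 | 288
NULL | 801 | NULL

(Alice, 286, NULL); (Mona, 743, 288); (Omar, 286, NULL); (Wendy, 576, NULL); (Wendy, 826, 718); (NULL, 165, 833); (NULL, 168, NULL); (NULL, 237, 443); (NULL, 743, 288); (NULL, 801, NULL)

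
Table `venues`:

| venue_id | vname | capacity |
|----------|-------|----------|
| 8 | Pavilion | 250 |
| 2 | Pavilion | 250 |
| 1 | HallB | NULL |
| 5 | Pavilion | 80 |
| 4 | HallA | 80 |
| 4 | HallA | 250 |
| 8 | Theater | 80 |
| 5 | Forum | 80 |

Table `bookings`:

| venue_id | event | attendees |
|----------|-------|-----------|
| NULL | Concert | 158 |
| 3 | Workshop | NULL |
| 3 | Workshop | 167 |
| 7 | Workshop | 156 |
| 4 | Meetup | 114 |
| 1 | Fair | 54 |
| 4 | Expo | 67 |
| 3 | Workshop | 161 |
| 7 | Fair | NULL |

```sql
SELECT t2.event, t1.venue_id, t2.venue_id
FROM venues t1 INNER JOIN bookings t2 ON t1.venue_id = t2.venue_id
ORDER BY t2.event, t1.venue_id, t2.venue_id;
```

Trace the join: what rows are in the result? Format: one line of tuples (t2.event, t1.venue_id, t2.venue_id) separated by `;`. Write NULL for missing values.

(Expo, 4, 4); (Expo, 4, 4); (Fair, 1, 1); (Meetup, 4, 4); (Meetup, 4, 4)

INNER JOIN keeps only pairs where the ON condition holds.
Matching on t1.venue_id = t2.venue_id. A NULL in a compared column never satisfies the condition.
- venue_id=8: no matching t2 row, dropped.
- venue_id=2: no matching t2 row, dropped.
- venue_id=1: 1 matching t2 row(s), so 1 row(s) emitted.
- venue_id=5: no matching t2 row, dropped.
- venue_id=4: 2 matching t2 row(s), so 2 row(s) emitted.
- venue_id=4: 2 matching t2 row(s), so 2 row(s) emitted.
- venue_id=8: no matching t2 row, dropped.
- venue_id=5: no matching t2 row, dropped.
After projecting and ordering:
t2.event | t1.venue_id | t2.venue_id
Expo | 4 | 4
Expo | 4 | 4
Fair | 1 | 1
Meetup | 4 | 4
Meetup | 4 | 4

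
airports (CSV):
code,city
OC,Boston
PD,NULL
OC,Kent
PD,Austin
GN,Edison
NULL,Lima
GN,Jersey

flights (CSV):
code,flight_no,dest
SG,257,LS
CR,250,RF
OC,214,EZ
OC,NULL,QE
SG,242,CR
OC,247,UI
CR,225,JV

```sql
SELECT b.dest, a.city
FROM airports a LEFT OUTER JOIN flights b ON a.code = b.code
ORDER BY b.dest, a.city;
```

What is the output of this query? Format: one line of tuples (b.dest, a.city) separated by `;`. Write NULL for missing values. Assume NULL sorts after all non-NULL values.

(EZ, Boston); (EZ, Kent); (QE, Boston); (QE, Kent); (UI, Boston); (UI, Kent); (NULL, Austin); (NULL, Edison); (NULL, Jersey); (NULL, Lima); (NULL, NULL)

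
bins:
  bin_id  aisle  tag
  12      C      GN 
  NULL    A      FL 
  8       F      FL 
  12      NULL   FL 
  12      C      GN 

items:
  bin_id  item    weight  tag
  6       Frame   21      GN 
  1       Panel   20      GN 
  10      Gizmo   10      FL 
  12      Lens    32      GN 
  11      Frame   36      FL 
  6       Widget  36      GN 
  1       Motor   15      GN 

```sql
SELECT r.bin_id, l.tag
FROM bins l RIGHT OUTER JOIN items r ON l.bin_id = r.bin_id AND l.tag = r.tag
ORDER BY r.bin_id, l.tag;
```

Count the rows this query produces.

RIGHT JOIN keeps every row from `items`; unmatched rows get NULL for `bins`'s columns.
Matching on l.bin_id = r.bin_id AND l.tag = r.tag. A NULL in a compared column never satisfies the condition.
- l[0] bin_id=12, tag=GN → 1 match(es) in r → 1 row(s).
- l[1] bin_id=NULL, tag=FL → no match.
- l[2] bin_id=8, tag=FL → no match.
- l[3] bin_id=12, tag=FL → no match.
- l[4] bin_id=12, tag=GN → 1 match(es) in r → 1 row(s).
- 6 r row(s) had no l match → kept, l columns NULL.
Total: 2 matched + 6 padded = 8 rows.

8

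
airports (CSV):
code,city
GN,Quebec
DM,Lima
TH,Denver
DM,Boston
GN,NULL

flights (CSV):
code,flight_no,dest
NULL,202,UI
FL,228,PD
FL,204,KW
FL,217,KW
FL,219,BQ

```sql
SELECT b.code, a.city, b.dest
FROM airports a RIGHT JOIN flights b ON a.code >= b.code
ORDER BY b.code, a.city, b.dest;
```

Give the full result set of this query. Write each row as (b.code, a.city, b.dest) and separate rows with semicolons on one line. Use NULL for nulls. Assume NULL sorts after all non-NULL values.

RIGHT JOIN keeps every row from `flights`; unmatched rows get NULL for `airports`'s columns.
Matching on a.code >= b.code. A NULL in a compared column never satisfies the condition.
- a (code=GN) pairs with 4 row(s) of b.
- a (code=DM) has no partner in b.
- a (code=TH) pairs with 4 row(s) of b.
- a (code=DM) has no partner in b.
- a (code=GN) pairs with 4 row(s) of b.
- 1 row(s) from b found no a partner → padded with NULL.

(FL, Denver, BQ); (FL, Denver, KW); (FL, Denver, KW); (FL, Denver, PD); (FL, Quebec, BQ); (FL, Quebec, KW); (FL, Quebec, KW); (FL, Quebec, PD); (FL, NULL, BQ); (FL, NULL, KW); (FL, NULL, KW); (FL, NULL, PD); (NULL, NULL, UI)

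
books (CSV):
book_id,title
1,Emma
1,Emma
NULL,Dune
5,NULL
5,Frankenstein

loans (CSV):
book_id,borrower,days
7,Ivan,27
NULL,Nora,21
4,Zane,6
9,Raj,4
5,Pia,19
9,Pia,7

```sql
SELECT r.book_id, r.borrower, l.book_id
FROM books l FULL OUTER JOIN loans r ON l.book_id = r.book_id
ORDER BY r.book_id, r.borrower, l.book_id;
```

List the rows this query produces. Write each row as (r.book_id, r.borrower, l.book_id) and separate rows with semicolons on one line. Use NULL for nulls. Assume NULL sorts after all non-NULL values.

(4, Zane, NULL); (5, Pia, 5); (5, Pia, 5); (7, Ivan, NULL); (9, Pia, NULL); (9, Raj, NULL); (NULL, Nora, NULL); (NULL, NULL, 1); (NULL, NULL, 1); (NULL, NULL, NULL)

FULL OUTER JOIN keeps every row from both sides; unmatched rows get NULL for the other side's columns.
Matching on l.book_id = r.book_id. A NULL in a compared column never satisfies the condition.
- l row (book_id=1): no match → kept, r columns NULL.
- l row (book_id=1): no match → kept, r columns NULL.
- l row (book_id=NULL): no match → kept, r columns NULL.
- l row (book_id=5): matches 1 r row(s) → 1 output row(s).
- l row (book_id=5): matches 1 r row(s) → 1 output row(s).
- 5 row(s) from r found no l partner → padded with NULL.
After projecting and ordering:
r.book_id | r.borrower | l.book_id
4 | Zane | NULL
5 | Pia | 5
5 | Pia | 5
7 | Ivan | NULL
9 | Pia | NULL
9 | Raj | NULL
NULL | Nora | NULL
NULL | NULL | 1
NULL | NULL | 1
NULL | NULL | NULL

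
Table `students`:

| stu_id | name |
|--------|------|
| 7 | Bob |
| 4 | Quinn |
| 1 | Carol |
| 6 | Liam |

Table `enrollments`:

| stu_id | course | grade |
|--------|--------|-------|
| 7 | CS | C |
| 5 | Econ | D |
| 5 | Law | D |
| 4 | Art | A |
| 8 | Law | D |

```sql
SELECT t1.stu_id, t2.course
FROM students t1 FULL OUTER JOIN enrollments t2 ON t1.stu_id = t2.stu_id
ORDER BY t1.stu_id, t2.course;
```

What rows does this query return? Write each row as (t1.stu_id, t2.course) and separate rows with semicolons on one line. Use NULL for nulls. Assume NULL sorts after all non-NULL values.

FULL OUTER JOIN keeps every row from both sides; unmatched rows get NULL for the other side's columns.
Matching on t1.stu_id = t2.stu_id.
Matched pairs: 2; unmatched t1 rows kept: 2; unmatched t2 rows kept: 3.

(1, NULL); (4, Art); (6, NULL); (7, CS); (NULL, Econ); (NULL, Law); (NULL, Law)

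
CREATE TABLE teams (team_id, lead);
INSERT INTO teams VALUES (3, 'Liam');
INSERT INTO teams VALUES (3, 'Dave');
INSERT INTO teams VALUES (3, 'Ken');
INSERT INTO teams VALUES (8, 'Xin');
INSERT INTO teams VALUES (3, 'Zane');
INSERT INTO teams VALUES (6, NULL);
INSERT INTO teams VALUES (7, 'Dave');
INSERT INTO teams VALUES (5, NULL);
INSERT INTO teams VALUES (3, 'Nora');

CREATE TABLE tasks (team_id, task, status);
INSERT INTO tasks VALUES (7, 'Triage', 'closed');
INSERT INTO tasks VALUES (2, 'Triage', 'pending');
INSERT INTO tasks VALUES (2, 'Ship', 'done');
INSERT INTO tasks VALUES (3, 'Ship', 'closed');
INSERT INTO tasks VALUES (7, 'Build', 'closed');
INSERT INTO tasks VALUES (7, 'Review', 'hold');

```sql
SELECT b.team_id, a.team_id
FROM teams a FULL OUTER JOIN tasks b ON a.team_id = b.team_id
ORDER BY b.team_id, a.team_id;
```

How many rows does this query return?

FULL OUTER JOIN keeps every row from both sides; unmatched rows get NULL for the other side's columns.
Matching on a.team_id = b.team_id.
Matched pairs: 8; unmatched a rows kept: 3; unmatched b rows kept: 2.
Total: 8 matched + 5 padded = 13 rows.

13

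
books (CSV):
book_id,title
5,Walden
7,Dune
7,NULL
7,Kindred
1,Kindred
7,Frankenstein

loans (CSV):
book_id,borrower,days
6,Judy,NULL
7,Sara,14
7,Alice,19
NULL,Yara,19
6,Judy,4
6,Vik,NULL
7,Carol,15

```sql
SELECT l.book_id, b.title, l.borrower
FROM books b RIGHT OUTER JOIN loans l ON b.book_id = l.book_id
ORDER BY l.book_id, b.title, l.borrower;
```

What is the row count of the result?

RIGHT JOIN keeps every row from `loans`; unmatched rows get NULL for `books`'s columns.
Matching on b.book_id = l.book_id. A NULL in a compared column never satisfies the condition.
- b (book_id=5) has no partner in l.
- b (book_id=7) pairs with 3 row(s) of l.
- b (book_id=7) pairs with 3 row(s) of l.
- b (book_id=7) pairs with 3 row(s) of l.
- b (book_id=1) has no partner in l.
- b (book_id=7) pairs with 3 row(s) of l.
- plus 4 unmatched l row(s), each kept with NULL b columns.
Total: 12 matched + 4 padded = 16 rows.

16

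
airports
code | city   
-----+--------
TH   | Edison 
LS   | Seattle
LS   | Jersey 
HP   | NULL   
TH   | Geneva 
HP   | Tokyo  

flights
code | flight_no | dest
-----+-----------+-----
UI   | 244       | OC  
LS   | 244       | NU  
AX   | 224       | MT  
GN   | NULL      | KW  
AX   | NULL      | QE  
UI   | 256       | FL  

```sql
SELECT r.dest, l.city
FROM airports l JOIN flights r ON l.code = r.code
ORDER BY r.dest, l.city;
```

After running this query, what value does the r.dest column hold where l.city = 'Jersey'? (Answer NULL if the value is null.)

NU

INNER JOIN keeps only pairs where the ON condition holds.
Matching on l.code = r.code.
- l row (code=TH): no match → dropped.
- l row (code=LS): matches 1 r row(s) → 1 output row(s).
- l row (code=LS): matches 1 r row(s) → 1 output row(s).
- l row (code=HP): no match → dropped.
- l row (code=TH): no match → dropped.
- l row (code=HP): no match → dropped.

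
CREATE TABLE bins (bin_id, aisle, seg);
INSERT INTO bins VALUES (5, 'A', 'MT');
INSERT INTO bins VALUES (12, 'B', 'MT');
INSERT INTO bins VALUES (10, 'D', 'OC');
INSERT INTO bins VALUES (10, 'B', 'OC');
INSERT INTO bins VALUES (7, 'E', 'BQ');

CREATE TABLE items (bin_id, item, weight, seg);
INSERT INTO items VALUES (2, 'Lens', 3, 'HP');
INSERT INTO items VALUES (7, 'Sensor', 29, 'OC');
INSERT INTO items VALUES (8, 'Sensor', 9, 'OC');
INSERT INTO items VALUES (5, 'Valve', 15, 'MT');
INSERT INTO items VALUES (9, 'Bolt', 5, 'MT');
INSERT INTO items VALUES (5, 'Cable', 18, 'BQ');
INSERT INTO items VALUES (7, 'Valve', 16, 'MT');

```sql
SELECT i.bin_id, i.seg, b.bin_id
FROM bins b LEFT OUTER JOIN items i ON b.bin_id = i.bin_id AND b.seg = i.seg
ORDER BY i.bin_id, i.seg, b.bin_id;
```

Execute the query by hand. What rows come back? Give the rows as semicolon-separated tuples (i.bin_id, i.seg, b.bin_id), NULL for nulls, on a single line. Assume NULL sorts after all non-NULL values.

(5, MT, 5); (NULL, NULL, 7); (NULL, NULL, 10); (NULL, NULL, 10); (NULL, NULL, 12)

LEFT JOIN keeps every row from `bins`; unmatched rows get NULL for `items`'s columns.
Matching on b.bin_id = i.bin_id AND b.seg = i.seg.
Matched pairs: 1; unmatched b rows kept: 4.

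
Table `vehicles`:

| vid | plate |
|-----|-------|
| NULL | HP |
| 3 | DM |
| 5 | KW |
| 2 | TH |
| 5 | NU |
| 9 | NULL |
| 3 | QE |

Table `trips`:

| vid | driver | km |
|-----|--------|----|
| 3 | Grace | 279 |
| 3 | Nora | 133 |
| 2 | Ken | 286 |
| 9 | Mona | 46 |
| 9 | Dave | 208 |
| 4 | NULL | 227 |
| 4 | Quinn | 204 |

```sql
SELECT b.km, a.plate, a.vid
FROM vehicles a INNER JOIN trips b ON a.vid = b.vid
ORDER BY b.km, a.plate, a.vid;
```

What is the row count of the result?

7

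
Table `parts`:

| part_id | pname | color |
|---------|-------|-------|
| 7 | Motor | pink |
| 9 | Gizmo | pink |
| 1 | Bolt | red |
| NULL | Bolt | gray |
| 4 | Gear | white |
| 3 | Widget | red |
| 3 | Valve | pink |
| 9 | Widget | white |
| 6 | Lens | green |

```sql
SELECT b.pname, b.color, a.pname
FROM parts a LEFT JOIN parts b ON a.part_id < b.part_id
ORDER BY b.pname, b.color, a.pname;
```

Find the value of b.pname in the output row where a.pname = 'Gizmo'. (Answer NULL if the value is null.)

LEFT JOIN keeps every row from `parts a`; unmatched rows get NULL for `parts b`'s columns.
Matching on a.part_id < b.part_id. A NULL in a compared column never satisfies the condition.
- a (part_id=7) pairs with 2 row(s) of b.
- a (part_id=9) has no partner → padded with NULL.
- a (part_id=1) pairs with 7 row(s) of b.
- a (part_id=NULL) has no partner → padded with NULL.
- a (part_id=4) pairs with 4 row(s) of b.
- a (part_id=3) pairs with 5 row(s) of b.
- a (part_id=3) pairs with 5 row(s) of b.
- a (part_id=9) has no partner → padded with NULL.
- a (part_id=6) pairs with 3 row(s) of b.

NULL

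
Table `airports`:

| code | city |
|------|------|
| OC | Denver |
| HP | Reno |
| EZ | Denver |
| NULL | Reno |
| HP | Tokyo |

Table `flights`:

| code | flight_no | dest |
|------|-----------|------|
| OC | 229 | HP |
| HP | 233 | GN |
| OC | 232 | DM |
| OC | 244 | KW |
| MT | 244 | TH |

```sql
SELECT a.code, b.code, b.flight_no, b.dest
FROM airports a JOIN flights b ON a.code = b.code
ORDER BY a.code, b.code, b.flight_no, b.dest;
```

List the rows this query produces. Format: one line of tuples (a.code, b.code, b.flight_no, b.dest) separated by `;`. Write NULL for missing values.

INNER JOIN keeps only pairs where the ON condition holds.
Matching on a.code = b.code. A NULL in a compared column never satisfies the condition.
- code=OC: 3 matching b row(s), so 3 row(s) emitted.
- code=HP: 1 matching b row(s), so 1 row(s) emitted.
- code=EZ: no matching b row, dropped.
- code=NULL: no matching b row, dropped.
- code=HP: 1 matching b row(s), so 1 row(s) emitted.
After projecting and ordering:
a.code | b.code | b.flight_no | b.dest
HP | HP | 233 | GN
HP | HP | 233 | GN
OC | OC | 229 | HP
OC | OC | 232 | DM
OC | OC | 244 | KW

(HP, HP, 233, GN); (HP, HP, 233, GN); (OC, OC, 229, HP); (OC, OC, 232, DM); (OC, OC, 244, KW)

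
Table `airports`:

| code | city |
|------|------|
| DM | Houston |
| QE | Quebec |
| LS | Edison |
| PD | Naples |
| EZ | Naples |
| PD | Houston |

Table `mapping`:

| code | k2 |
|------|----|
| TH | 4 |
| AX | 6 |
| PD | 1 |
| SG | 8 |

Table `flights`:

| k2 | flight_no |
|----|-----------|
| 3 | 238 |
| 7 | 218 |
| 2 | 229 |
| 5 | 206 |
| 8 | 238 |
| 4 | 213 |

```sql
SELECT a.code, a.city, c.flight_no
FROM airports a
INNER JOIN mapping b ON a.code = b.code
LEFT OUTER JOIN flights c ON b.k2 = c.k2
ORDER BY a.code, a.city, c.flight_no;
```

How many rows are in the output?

2

Step 1 — a INNER JOIN b on code → 2 row(s).
Then LEFT JOIN `flights c` on k2: each of those 2 rows is kept; rows whose b.k2 has no match in c get NULL for c's columns.
Result: 2 row(s).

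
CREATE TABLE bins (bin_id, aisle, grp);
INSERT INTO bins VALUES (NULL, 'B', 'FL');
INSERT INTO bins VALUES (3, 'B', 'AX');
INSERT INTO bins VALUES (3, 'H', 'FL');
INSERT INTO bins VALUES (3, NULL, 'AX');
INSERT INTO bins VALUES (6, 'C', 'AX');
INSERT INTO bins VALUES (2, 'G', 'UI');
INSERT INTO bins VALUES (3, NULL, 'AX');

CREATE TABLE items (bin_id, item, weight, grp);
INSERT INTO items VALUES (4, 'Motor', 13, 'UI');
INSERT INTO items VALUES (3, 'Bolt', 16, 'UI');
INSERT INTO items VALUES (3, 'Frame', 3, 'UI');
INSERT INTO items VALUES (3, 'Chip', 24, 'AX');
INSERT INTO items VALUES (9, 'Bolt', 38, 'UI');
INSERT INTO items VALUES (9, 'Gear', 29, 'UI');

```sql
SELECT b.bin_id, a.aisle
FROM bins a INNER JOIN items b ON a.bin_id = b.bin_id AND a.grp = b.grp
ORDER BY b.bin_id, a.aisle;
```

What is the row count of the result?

INNER JOIN keeps only pairs where the ON condition holds.
Matching on a.bin_id = b.bin_id AND a.grp = b.grp. A NULL in a compared column never satisfies the condition.
- a row (bin_id=NULL, grp=FL): no match → dropped.
- a row (bin_id=3, grp=AX): matches 1 b row(s) → 1 output row(s).
- a row (bin_id=3, grp=FL): no match → dropped.
- a row (bin_id=3, grp=AX): matches 1 b row(s) → 1 output row(s).
- a row (bin_id=6, grp=AX): no match → dropped.
- a row (bin_id=2, grp=UI): no match → dropped.
- a row (bin_id=3, grp=AX): matches 1 b row(s) → 1 output row(s).
Total: 3 rows.

3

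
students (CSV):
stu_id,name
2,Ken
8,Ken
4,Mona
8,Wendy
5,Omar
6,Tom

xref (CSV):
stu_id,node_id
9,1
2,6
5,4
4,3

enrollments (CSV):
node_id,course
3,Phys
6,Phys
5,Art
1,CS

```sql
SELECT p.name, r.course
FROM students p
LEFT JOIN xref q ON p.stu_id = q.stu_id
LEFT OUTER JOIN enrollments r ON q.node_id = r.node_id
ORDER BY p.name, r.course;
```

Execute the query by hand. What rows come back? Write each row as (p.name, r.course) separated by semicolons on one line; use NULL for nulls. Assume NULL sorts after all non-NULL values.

(Ken, Phys); (Ken, NULL); (Mona, Phys); (Omar, NULL); (Tom, NULL); (Wendy, NULL)

Joins associate left-to-right: students LEFT JOIN xref on stu_id gives 6 intermediate row(s).
Then LEFT JOIN `enrollments r` on node_id: each of those 6 rows is kept; rows whose q.node_id has no match in r get NULL for r's columns.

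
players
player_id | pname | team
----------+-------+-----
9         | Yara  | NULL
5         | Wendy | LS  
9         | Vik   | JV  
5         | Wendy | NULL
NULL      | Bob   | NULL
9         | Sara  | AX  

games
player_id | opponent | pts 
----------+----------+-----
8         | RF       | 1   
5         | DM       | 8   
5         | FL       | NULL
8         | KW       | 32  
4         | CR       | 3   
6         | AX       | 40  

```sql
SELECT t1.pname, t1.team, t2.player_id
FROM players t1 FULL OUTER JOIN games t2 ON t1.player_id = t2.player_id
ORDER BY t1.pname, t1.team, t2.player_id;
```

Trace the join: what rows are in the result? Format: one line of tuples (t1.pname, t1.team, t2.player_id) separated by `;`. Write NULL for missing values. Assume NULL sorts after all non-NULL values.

(Bob, NULL, NULL); (Sara, AX, NULL); (Vik, JV, NULL); (Wendy, LS, 5); (Wendy, LS, 5); (Wendy, NULL, 5); (Wendy, NULL, 5); (Yara, NULL, NULL); (NULL, NULL, 4); (NULL, NULL, 6); (NULL, NULL, 8); (NULL, NULL, 8)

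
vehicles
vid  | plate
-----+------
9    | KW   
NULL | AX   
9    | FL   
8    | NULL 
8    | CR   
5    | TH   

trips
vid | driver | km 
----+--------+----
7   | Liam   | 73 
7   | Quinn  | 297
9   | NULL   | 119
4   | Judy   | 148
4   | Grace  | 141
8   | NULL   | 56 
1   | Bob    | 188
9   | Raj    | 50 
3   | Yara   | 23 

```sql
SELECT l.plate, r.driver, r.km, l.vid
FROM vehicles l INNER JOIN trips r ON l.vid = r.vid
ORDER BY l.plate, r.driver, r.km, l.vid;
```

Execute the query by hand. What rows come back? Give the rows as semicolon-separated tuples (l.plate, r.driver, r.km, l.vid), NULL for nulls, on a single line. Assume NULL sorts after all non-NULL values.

(CR, NULL, 56, 8); (FL, Raj, 50, 9); (FL, NULL, 119, 9); (KW, Raj, 50, 9); (KW, NULL, 119, 9); (NULL, NULL, 56, 8)

INNER JOIN keeps only pairs where the ON condition holds.
Matching on l.vid = r.vid. A NULL in a compared column never satisfies the condition.
Matched pairs: 6.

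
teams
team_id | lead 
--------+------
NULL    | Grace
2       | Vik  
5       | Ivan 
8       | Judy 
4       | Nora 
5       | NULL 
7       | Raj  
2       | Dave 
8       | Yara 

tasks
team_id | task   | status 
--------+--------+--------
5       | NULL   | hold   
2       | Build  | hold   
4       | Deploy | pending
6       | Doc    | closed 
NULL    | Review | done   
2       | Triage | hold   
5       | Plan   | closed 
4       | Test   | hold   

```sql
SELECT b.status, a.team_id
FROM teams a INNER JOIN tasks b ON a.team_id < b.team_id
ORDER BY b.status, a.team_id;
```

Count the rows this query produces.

15

INNER JOIN keeps only pairs where the ON condition holds.
Matching on a.team_id < b.team_id. A NULL in a compared column never satisfies the condition.
- a (team_id=NULL) has no partner → excluded.
- a (team_id=2) pairs with 5 row(s) of b.
- a (team_id=5) pairs with 1 row(s) of b.
- a (team_id=8) has no partner → excluded.
- a (team_id=4) pairs with 3 row(s) of b.
- a (team_id=5) pairs with 1 row(s) of b.
- a (team_id=7) has no partner → excluded.
- a (team_id=2) pairs with 5 row(s) of b.
- a (team_id=8) has no partner → excluded.
Total: 15 rows.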